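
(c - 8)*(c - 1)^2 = c^3 - 10*c^2 + 17*c - 8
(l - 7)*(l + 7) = l^2 - 49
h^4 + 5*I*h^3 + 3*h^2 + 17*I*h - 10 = (h - 2*I)*(h + I)^2*(h + 5*I)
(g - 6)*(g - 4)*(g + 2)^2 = g^4 - 6*g^3 - 12*g^2 + 56*g + 96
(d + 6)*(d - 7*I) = d^2 + 6*d - 7*I*d - 42*I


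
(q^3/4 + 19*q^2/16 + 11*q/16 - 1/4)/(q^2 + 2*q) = (4*q^3 + 19*q^2 + 11*q - 4)/(16*q*(q + 2))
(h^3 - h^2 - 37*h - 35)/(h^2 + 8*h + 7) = (h^2 - 2*h - 35)/(h + 7)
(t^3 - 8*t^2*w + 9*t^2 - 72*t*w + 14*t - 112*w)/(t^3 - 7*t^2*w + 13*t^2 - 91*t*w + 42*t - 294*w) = (t^2 - 8*t*w + 2*t - 16*w)/(t^2 - 7*t*w + 6*t - 42*w)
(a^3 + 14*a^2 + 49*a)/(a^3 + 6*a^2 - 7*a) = (a + 7)/(a - 1)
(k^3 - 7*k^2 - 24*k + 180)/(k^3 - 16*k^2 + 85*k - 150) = (k^2 - k - 30)/(k^2 - 10*k + 25)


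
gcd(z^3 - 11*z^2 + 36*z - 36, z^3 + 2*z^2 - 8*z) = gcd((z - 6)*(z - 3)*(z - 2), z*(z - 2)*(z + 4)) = z - 2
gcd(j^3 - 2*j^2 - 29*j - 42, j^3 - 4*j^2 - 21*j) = j^2 - 4*j - 21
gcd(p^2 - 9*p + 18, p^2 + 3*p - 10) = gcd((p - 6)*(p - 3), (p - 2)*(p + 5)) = 1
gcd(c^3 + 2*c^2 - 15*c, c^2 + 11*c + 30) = c + 5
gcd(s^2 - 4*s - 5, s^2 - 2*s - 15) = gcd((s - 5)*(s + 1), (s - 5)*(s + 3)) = s - 5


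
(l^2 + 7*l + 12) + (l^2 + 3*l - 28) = 2*l^2 + 10*l - 16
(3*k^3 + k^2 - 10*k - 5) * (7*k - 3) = 21*k^4 - 2*k^3 - 73*k^2 - 5*k + 15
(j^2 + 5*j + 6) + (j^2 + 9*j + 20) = 2*j^2 + 14*j + 26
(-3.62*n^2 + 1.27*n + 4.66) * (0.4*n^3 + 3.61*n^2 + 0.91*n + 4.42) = -1.448*n^5 - 12.5602*n^4 + 3.1545*n^3 + 1.9779*n^2 + 9.854*n + 20.5972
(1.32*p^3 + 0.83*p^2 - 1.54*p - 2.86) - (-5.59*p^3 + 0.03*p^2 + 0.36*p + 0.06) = 6.91*p^3 + 0.8*p^2 - 1.9*p - 2.92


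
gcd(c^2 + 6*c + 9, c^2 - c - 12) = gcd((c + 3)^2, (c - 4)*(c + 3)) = c + 3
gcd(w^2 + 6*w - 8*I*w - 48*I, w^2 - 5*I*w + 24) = w - 8*I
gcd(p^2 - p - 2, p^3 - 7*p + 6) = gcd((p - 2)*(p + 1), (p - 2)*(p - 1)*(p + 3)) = p - 2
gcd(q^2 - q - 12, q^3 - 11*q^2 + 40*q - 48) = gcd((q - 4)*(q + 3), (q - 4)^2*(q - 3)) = q - 4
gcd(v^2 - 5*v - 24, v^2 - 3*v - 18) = v + 3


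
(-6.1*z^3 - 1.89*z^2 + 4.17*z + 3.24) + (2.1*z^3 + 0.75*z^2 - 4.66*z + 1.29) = -4.0*z^3 - 1.14*z^2 - 0.49*z + 4.53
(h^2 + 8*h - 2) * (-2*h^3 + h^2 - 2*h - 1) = -2*h^5 - 15*h^4 + 10*h^3 - 19*h^2 - 4*h + 2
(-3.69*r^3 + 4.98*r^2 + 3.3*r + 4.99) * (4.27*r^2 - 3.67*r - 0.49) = -15.7563*r^5 + 34.8069*r^4 - 2.3775*r^3 + 6.7561*r^2 - 19.9303*r - 2.4451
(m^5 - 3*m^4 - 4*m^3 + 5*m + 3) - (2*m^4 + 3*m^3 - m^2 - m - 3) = m^5 - 5*m^4 - 7*m^3 + m^2 + 6*m + 6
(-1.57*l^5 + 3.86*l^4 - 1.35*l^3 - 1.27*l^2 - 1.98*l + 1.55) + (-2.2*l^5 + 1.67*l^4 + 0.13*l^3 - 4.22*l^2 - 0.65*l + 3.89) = -3.77*l^5 + 5.53*l^4 - 1.22*l^3 - 5.49*l^2 - 2.63*l + 5.44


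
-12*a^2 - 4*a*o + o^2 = (-6*a + o)*(2*a + o)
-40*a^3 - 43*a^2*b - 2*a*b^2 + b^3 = (-8*a + b)*(a + b)*(5*a + b)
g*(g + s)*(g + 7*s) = g^3 + 8*g^2*s + 7*g*s^2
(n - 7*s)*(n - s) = n^2 - 8*n*s + 7*s^2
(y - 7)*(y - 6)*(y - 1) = y^3 - 14*y^2 + 55*y - 42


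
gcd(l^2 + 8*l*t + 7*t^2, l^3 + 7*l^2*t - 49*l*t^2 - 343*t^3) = l + 7*t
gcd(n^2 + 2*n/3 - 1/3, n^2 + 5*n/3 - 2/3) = n - 1/3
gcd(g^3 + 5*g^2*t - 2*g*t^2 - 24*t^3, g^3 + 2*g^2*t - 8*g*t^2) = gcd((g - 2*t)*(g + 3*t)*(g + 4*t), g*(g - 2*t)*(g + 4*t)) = -g^2 - 2*g*t + 8*t^2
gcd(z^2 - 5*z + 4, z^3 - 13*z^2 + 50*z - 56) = z - 4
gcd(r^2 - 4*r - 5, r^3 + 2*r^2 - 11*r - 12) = r + 1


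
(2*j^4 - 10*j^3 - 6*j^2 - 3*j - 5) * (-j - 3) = -2*j^5 + 4*j^4 + 36*j^3 + 21*j^2 + 14*j + 15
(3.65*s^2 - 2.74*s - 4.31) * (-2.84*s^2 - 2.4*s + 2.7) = -10.366*s^4 - 0.9784*s^3 + 28.6714*s^2 + 2.946*s - 11.637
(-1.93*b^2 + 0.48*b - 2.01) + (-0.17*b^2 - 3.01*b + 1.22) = -2.1*b^2 - 2.53*b - 0.79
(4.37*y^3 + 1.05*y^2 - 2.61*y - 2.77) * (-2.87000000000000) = -12.5419*y^3 - 3.0135*y^2 + 7.4907*y + 7.9499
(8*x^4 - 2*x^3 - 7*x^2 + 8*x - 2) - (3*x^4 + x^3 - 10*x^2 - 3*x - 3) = 5*x^4 - 3*x^3 + 3*x^2 + 11*x + 1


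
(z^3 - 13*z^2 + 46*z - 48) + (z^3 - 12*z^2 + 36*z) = 2*z^3 - 25*z^2 + 82*z - 48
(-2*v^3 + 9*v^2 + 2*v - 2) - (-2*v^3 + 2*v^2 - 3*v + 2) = 7*v^2 + 5*v - 4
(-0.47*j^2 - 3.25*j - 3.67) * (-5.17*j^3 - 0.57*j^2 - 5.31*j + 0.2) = 2.4299*j^5 + 17.0704*j^4 + 23.3221*j^3 + 19.2554*j^2 + 18.8377*j - 0.734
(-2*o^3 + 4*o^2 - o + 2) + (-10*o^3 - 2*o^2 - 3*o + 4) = -12*o^3 + 2*o^2 - 4*o + 6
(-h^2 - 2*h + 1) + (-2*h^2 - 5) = -3*h^2 - 2*h - 4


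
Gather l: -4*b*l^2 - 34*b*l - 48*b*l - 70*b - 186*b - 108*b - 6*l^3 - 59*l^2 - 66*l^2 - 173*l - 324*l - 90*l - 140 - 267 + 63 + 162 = -364*b - 6*l^3 + l^2*(-4*b - 125) + l*(-82*b - 587) - 182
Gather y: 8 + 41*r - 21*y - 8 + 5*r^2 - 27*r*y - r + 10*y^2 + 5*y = 5*r^2 + 40*r + 10*y^2 + y*(-27*r - 16)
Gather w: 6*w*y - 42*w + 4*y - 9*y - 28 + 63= w*(6*y - 42) - 5*y + 35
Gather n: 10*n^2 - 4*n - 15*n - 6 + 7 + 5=10*n^2 - 19*n + 6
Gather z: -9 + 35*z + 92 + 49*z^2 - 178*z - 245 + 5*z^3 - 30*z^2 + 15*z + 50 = 5*z^3 + 19*z^2 - 128*z - 112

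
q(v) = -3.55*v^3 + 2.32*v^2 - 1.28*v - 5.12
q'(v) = -10.65*v^2 + 4.64*v - 1.28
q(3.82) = -174.04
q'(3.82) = -138.96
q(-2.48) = 66.47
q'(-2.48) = -78.29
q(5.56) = -550.69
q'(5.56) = -304.71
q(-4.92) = 480.13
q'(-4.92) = -281.91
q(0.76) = -6.31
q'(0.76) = -3.91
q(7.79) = -1552.49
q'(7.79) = -611.42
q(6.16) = -754.77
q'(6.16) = -376.82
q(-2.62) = 78.00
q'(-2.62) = -86.54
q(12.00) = -5820.80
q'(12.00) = -1479.20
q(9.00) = -2416.67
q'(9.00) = -822.17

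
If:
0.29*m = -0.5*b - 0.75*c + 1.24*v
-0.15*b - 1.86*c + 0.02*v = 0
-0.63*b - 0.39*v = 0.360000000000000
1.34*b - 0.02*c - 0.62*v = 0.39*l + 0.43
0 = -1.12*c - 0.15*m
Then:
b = -0.44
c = 0.03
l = -2.27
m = -0.25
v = -0.21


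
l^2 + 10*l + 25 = (l + 5)^2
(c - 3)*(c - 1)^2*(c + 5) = c^4 - 18*c^2 + 32*c - 15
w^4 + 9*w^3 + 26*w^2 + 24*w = w*(w + 2)*(w + 3)*(w + 4)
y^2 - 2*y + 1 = (y - 1)^2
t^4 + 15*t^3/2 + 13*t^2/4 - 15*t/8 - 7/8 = (t - 1/2)*(t + 1/2)^2*(t + 7)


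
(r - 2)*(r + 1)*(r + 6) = r^3 + 5*r^2 - 8*r - 12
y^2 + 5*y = y*(y + 5)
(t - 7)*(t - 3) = t^2 - 10*t + 21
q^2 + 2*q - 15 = (q - 3)*(q + 5)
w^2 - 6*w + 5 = (w - 5)*(w - 1)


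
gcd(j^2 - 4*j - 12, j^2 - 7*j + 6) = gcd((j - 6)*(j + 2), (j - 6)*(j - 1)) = j - 6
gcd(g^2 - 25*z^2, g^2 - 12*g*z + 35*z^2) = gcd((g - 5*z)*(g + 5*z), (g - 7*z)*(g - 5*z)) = -g + 5*z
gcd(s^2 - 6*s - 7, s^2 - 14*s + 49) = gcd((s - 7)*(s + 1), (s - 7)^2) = s - 7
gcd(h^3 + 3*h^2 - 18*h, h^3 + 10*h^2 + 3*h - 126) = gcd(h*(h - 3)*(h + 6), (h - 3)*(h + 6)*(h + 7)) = h^2 + 3*h - 18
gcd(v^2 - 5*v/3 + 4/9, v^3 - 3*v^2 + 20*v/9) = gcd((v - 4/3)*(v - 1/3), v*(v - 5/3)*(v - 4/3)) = v - 4/3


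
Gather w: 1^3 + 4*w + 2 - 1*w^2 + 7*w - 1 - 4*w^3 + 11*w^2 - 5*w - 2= -4*w^3 + 10*w^2 + 6*w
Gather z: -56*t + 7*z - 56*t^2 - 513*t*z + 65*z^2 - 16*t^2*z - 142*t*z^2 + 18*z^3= -56*t^2 - 56*t + 18*z^3 + z^2*(65 - 142*t) + z*(-16*t^2 - 513*t + 7)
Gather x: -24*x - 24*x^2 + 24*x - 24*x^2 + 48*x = -48*x^2 + 48*x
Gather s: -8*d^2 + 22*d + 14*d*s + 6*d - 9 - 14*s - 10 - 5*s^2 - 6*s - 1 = -8*d^2 + 28*d - 5*s^2 + s*(14*d - 20) - 20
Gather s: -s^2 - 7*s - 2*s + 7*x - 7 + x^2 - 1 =-s^2 - 9*s + x^2 + 7*x - 8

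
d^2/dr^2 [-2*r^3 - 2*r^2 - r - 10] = -12*r - 4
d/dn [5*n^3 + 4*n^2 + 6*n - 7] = 15*n^2 + 8*n + 6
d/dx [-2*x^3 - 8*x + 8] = -6*x^2 - 8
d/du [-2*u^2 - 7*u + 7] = -4*u - 7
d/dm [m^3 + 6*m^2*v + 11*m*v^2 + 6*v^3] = 3*m^2 + 12*m*v + 11*v^2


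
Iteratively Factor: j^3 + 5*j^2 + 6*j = (j + 2)*(j^2 + 3*j) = j*(j + 2)*(j + 3)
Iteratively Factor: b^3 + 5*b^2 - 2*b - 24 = (b - 2)*(b^2 + 7*b + 12) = (b - 2)*(b + 3)*(b + 4)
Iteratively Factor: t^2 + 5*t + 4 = (t + 1)*(t + 4)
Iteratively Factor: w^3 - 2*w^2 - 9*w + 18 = (w - 2)*(w^2 - 9) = (w - 3)*(w - 2)*(w + 3)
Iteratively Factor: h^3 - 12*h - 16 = (h + 2)*(h^2 - 2*h - 8) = (h - 4)*(h + 2)*(h + 2)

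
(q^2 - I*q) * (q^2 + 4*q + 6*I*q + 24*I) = q^4 + 4*q^3 + 5*I*q^3 + 6*q^2 + 20*I*q^2 + 24*q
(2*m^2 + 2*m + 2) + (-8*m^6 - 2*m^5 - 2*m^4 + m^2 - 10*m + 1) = -8*m^6 - 2*m^5 - 2*m^4 + 3*m^2 - 8*m + 3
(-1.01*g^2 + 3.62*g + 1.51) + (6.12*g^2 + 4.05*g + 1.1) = 5.11*g^2 + 7.67*g + 2.61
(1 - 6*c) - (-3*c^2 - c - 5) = 3*c^2 - 5*c + 6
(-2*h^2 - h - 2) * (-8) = 16*h^2 + 8*h + 16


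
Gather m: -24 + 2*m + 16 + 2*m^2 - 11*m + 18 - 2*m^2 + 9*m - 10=0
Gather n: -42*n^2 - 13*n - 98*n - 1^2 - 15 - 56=-42*n^2 - 111*n - 72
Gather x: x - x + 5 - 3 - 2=0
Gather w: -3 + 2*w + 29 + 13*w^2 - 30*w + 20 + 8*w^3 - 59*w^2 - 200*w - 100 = 8*w^3 - 46*w^2 - 228*w - 54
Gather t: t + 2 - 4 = t - 2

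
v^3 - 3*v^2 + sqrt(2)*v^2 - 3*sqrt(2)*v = v*(v - 3)*(v + sqrt(2))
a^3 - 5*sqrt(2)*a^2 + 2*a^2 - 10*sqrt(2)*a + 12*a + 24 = (a + 2)*(a - 3*sqrt(2))*(a - 2*sqrt(2))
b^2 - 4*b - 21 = (b - 7)*(b + 3)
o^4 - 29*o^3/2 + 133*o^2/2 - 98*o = o*(o - 7)*(o - 4)*(o - 7/2)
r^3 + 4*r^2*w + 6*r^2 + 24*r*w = r*(r + 6)*(r + 4*w)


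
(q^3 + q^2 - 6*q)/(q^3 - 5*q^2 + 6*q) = (q + 3)/(q - 3)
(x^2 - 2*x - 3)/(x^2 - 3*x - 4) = (x - 3)/(x - 4)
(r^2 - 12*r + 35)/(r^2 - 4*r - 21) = (r - 5)/(r + 3)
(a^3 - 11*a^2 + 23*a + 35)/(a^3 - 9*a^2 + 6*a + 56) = (a^2 - 4*a - 5)/(a^2 - 2*a - 8)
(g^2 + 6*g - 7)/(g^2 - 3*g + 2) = (g + 7)/(g - 2)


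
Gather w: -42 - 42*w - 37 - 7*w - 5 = -49*w - 84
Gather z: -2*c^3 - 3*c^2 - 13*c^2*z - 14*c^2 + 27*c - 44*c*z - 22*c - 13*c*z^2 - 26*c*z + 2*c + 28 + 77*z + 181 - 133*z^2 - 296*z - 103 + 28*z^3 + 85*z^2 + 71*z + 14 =-2*c^3 - 17*c^2 + 7*c + 28*z^3 + z^2*(-13*c - 48) + z*(-13*c^2 - 70*c - 148) + 120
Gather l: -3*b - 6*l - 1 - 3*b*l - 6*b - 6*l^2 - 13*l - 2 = -9*b - 6*l^2 + l*(-3*b - 19) - 3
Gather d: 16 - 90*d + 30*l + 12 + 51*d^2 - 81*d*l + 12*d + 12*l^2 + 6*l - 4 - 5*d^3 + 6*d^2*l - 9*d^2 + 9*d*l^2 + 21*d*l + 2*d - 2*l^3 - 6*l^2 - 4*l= -5*d^3 + d^2*(6*l + 42) + d*(9*l^2 - 60*l - 76) - 2*l^3 + 6*l^2 + 32*l + 24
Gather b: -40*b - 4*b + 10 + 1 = 11 - 44*b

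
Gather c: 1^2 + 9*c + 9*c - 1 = 18*c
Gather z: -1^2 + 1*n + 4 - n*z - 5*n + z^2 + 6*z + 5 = -4*n + z^2 + z*(6 - n) + 8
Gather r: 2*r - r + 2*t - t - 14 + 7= r + t - 7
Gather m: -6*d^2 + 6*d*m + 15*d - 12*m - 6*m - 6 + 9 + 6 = -6*d^2 + 15*d + m*(6*d - 18) + 9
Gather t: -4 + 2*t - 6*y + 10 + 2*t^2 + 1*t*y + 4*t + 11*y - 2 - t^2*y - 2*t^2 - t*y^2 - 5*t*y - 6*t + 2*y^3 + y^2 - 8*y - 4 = -t^2*y + t*(-y^2 - 4*y) + 2*y^3 + y^2 - 3*y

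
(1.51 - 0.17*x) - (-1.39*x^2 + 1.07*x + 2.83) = 1.39*x^2 - 1.24*x - 1.32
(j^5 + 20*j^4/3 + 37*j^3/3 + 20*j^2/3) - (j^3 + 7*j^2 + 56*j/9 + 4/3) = j^5 + 20*j^4/3 + 34*j^3/3 - j^2/3 - 56*j/9 - 4/3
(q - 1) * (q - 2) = q^2 - 3*q + 2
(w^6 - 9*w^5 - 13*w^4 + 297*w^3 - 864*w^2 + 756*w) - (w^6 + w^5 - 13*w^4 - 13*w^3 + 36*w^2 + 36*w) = -10*w^5 + 310*w^3 - 900*w^2 + 720*w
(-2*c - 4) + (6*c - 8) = 4*c - 12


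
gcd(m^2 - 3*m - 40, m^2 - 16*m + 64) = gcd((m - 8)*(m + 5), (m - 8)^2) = m - 8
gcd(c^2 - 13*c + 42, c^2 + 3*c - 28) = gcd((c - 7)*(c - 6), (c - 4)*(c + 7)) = 1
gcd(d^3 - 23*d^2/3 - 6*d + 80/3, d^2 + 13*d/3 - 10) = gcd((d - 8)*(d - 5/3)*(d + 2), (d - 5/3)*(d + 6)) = d - 5/3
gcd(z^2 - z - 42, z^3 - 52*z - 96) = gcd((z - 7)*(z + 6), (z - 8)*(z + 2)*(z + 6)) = z + 6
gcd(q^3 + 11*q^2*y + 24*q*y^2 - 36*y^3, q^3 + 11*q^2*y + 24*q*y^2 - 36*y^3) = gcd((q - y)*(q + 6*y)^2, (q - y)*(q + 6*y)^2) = -q^3 - 11*q^2*y - 24*q*y^2 + 36*y^3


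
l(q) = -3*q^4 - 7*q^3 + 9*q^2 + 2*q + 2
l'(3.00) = -457.00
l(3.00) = -343.00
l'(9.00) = -10285.00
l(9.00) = -24037.00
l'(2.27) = -205.72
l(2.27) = -108.62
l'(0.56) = 3.39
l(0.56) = 4.42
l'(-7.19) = 3247.30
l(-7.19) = -4962.71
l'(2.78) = -368.08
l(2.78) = -252.46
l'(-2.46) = 9.28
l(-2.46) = 45.89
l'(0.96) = -10.69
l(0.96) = 3.47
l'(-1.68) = -30.61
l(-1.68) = 33.34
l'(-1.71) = -30.18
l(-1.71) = 34.25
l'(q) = -12*q^3 - 21*q^2 + 18*q + 2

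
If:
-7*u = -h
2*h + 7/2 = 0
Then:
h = -7/4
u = -1/4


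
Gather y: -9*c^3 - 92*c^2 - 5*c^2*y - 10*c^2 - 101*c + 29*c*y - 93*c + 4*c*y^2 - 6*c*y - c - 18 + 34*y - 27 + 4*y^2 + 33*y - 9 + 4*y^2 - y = -9*c^3 - 102*c^2 - 195*c + y^2*(4*c + 8) + y*(-5*c^2 + 23*c + 66) - 54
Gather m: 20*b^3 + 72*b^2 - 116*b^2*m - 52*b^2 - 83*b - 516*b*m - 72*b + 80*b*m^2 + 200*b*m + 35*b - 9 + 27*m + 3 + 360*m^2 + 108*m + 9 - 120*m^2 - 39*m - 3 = 20*b^3 + 20*b^2 - 120*b + m^2*(80*b + 240) + m*(-116*b^2 - 316*b + 96)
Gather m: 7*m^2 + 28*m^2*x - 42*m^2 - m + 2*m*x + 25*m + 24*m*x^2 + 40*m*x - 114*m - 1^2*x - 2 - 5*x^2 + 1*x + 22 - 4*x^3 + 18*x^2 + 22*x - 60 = m^2*(28*x - 35) + m*(24*x^2 + 42*x - 90) - 4*x^3 + 13*x^2 + 22*x - 40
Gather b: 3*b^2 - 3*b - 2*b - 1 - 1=3*b^2 - 5*b - 2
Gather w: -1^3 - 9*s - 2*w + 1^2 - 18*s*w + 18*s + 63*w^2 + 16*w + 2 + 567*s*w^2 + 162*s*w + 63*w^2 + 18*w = 9*s + w^2*(567*s + 126) + w*(144*s + 32) + 2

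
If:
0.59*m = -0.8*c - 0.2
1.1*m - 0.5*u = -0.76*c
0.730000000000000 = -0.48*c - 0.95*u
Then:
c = 0.02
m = -0.37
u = -0.78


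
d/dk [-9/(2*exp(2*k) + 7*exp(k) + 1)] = (36*exp(k) + 63)*exp(k)/(2*exp(2*k) + 7*exp(k) + 1)^2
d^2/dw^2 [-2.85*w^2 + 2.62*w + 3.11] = -5.70000000000000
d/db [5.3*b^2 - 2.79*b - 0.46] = 10.6*b - 2.79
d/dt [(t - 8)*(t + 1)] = 2*t - 7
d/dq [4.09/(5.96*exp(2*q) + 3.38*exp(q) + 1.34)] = (-48.7528*exp(q) - 13.8242)*exp(q)/(5.96*exp(2*q) + 3.38*exp(q) + 1.34)^2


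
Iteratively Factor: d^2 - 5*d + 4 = (d - 1)*(d - 4)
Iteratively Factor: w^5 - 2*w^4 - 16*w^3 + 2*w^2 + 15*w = (w + 1)*(w^4 - 3*w^3 - 13*w^2 + 15*w) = w*(w + 1)*(w^3 - 3*w^2 - 13*w + 15) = w*(w - 5)*(w + 1)*(w^2 + 2*w - 3) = w*(w - 5)*(w + 1)*(w + 3)*(w - 1)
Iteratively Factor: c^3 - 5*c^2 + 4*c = (c)*(c^2 - 5*c + 4) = c*(c - 1)*(c - 4)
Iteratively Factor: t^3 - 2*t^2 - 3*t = (t + 1)*(t^2 - 3*t) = (t - 3)*(t + 1)*(t)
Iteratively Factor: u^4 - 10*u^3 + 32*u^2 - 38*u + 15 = (u - 3)*(u^3 - 7*u^2 + 11*u - 5) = (u - 3)*(u - 1)*(u^2 - 6*u + 5) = (u - 3)*(u - 1)^2*(u - 5)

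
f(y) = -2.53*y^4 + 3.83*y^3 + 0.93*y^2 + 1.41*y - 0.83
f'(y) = -10.12*y^3 + 11.49*y^2 + 1.86*y + 1.41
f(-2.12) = -87.24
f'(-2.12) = 145.53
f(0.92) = 2.42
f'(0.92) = 4.97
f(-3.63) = -616.18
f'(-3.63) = 630.12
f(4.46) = -637.32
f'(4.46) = -659.55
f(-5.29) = -2530.51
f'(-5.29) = 1811.23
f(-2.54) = -166.48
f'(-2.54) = 236.65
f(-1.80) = -49.25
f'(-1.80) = 94.31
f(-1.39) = -20.72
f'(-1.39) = 48.20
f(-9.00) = -19329.59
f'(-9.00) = 8292.84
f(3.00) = -89.75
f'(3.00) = -162.84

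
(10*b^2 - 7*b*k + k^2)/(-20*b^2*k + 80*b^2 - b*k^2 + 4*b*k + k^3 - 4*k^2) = (-2*b + k)/(4*b*k - 16*b + k^2 - 4*k)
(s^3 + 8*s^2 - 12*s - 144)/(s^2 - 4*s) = s + 12 + 36/s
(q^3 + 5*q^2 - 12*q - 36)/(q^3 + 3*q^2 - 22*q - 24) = (q^2 - q - 6)/(q^2 - 3*q - 4)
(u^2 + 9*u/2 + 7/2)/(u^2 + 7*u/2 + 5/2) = (2*u + 7)/(2*u + 5)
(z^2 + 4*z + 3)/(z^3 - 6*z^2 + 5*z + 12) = (z + 3)/(z^2 - 7*z + 12)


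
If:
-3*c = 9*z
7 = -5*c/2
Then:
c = -14/5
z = 14/15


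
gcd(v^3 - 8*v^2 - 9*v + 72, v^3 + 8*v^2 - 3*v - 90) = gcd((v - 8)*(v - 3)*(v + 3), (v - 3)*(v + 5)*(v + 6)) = v - 3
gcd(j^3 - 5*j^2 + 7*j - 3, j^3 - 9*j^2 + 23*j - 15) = j^2 - 4*j + 3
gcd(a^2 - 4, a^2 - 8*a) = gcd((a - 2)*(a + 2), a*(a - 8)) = 1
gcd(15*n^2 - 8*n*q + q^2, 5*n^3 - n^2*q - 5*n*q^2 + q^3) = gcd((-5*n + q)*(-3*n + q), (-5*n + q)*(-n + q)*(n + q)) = -5*n + q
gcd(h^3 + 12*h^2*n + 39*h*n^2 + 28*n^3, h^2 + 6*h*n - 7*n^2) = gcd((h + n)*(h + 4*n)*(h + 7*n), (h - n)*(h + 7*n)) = h + 7*n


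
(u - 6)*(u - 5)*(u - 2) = u^3 - 13*u^2 + 52*u - 60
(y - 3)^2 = y^2 - 6*y + 9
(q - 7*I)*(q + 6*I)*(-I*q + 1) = -I*q^3 - 43*I*q + 42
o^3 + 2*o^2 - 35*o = o*(o - 5)*(o + 7)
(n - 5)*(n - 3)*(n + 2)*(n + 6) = n^4 - 37*n^2 + 24*n + 180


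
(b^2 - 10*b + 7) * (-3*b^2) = -3*b^4 + 30*b^3 - 21*b^2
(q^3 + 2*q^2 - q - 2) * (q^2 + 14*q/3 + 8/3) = q^5 + 20*q^4/3 + 11*q^3 - 4*q^2/3 - 12*q - 16/3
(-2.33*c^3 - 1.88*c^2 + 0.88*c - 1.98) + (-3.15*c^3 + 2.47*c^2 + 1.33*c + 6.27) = -5.48*c^3 + 0.59*c^2 + 2.21*c + 4.29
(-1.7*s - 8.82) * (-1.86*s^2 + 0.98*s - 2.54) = 3.162*s^3 + 14.7392*s^2 - 4.3256*s + 22.4028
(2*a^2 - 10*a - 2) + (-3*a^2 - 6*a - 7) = -a^2 - 16*a - 9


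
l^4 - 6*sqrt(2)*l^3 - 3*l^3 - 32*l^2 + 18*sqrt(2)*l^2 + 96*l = l*(l - 3)*(l - 8*sqrt(2))*(l + 2*sqrt(2))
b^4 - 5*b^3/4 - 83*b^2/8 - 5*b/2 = b*(b - 4)*(b + 1/4)*(b + 5/2)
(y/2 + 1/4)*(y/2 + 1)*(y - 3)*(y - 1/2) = y^4/4 - y^3/4 - 25*y^2/16 + y/16 + 3/8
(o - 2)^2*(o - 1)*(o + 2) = o^4 - 3*o^3 - 2*o^2 + 12*o - 8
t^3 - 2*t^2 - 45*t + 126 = (t - 6)*(t - 3)*(t + 7)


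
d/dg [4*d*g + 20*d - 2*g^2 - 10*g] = 4*d - 4*g - 10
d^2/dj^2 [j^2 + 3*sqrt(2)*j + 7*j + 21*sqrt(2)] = 2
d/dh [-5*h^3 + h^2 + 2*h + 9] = -15*h^2 + 2*h + 2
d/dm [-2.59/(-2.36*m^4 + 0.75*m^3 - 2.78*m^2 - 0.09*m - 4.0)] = (-24.4496*m^3 + 5.8275*m^2 - 14.4004*m - 0.2331)/(2.36*m^4 - 0.75*m^3 + 2.78*m^2 + 0.09*m + 4.0)^2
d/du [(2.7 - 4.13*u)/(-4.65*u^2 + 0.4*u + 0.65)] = (-19.2045*u^2 + 25.11*u - 3.7645)/(21.6225*u^4 - 3.72*u^3 - 5.885*u^2 + 0.52*u + 0.4225)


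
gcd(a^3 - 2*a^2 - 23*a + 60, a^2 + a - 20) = a^2 + a - 20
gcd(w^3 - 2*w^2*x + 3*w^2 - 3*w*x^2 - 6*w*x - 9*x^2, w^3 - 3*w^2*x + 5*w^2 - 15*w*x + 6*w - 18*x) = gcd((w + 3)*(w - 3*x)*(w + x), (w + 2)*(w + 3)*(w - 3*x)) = -w^2 + 3*w*x - 3*w + 9*x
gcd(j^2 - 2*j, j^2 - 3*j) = j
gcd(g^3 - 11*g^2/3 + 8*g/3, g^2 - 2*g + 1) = g - 1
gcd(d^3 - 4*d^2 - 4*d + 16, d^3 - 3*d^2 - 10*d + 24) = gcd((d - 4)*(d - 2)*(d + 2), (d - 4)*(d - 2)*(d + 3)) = d^2 - 6*d + 8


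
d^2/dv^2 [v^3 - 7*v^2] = 6*v - 14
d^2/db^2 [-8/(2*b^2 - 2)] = 8*(-3*b^2 - 1)/(b^2 - 1)^3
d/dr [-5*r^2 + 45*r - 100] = 45 - 10*r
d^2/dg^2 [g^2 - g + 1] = 2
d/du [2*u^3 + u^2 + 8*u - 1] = 6*u^2 + 2*u + 8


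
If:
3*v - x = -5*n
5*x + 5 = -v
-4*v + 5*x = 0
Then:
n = 11/25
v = -1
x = -4/5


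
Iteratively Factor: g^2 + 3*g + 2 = (g + 2)*(g + 1)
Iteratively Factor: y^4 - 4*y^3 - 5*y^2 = (y)*(y^3 - 4*y^2 - 5*y) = y*(y - 5)*(y^2 + y) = y^2*(y - 5)*(y + 1)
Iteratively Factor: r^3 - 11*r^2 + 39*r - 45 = (r - 3)*(r^2 - 8*r + 15) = (r - 3)^2*(r - 5)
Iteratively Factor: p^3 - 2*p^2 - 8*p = (p + 2)*(p^2 - 4*p) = p*(p + 2)*(p - 4)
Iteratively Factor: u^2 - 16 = (u + 4)*(u - 4)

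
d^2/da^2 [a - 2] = 0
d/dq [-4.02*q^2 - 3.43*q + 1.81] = -8.04*q - 3.43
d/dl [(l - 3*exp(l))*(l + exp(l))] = -2*l*exp(l) + 2*l - 6*exp(2*l) - 2*exp(l)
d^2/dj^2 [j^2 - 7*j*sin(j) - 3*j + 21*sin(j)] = 7*j*sin(j) - 21*sin(j) - 14*cos(j) + 2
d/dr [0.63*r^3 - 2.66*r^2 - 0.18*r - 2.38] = 1.89*r^2 - 5.32*r - 0.18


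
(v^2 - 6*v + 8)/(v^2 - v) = (v^2 - 6*v + 8)/(v*(v - 1))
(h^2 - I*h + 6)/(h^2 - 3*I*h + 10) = (h - 3*I)/(h - 5*I)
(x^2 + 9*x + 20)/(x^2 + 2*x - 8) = (x + 5)/(x - 2)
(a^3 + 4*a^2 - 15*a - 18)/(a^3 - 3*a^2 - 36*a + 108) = (a + 1)/(a - 6)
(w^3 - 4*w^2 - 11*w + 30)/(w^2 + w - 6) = w - 5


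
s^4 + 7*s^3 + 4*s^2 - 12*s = s*(s - 1)*(s + 2)*(s + 6)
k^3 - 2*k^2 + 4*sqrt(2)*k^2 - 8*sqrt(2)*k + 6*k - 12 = (k - 2)*(k + sqrt(2))*(k + 3*sqrt(2))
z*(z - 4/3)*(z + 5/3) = z^3 + z^2/3 - 20*z/9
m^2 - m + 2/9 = (m - 2/3)*(m - 1/3)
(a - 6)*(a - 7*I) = a^2 - 6*a - 7*I*a + 42*I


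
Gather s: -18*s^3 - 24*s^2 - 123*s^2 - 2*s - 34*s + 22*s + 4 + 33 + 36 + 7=-18*s^3 - 147*s^2 - 14*s + 80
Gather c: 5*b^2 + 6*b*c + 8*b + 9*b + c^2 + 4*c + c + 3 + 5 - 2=5*b^2 + 17*b + c^2 + c*(6*b + 5) + 6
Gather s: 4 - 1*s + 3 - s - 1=6 - 2*s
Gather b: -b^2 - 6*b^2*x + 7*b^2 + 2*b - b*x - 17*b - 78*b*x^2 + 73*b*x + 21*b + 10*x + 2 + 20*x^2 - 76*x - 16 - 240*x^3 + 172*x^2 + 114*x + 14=b^2*(6 - 6*x) + b*(-78*x^2 + 72*x + 6) - 240*x^3 + 192*x^2 + 48*x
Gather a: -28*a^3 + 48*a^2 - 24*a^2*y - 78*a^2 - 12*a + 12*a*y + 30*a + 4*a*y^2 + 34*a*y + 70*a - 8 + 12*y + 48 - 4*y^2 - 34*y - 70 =-28*a^3 + a^2*(-24*y - 30) + a*(4*y^2 + 46*y + 88) - 4*y^2 - 22*y - 30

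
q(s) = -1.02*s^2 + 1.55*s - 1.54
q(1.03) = -1.03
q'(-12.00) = 26.03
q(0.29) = -1.18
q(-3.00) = -15.37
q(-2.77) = -13.66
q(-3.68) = -21.06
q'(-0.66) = 2.90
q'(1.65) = -1.82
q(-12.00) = -167.02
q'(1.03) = -0.55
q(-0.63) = -2.92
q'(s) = 1.55 - 2.04*s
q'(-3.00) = 7.67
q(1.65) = -1.76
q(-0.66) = -3.01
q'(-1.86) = 5.34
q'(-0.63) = 2.84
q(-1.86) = -7.95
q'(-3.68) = 9.06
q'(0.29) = 0.96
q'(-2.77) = 7.20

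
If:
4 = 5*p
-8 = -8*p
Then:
No Solution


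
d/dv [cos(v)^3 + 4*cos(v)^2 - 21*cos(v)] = (-3*cos(v)^2 - 8*cos(v) + 21)*sin(v)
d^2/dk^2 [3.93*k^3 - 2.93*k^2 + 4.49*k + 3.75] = 23.58*k - 5.86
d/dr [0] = 0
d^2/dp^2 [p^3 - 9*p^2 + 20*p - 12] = 6*p - 18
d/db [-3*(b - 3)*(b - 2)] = 15 - 6*b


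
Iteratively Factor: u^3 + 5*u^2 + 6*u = (u + 3)*(u^2 + 2*u) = u*(u + 3)*(u + 2)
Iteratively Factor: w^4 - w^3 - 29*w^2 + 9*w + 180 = (w + 4)*(w^3 - 5*w^2 - 9*w + 45) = (w + 3)*(w + 4)*(w^2 - 8*w + 15) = (w - 5)*(w + 3)*(w + 4)*(w - 3)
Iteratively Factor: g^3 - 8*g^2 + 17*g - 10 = (g - 2)*(g^2 - 6*g + 5) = (g - 2)*(g - 1)*(g - 5)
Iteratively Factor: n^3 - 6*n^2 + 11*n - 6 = (n - 2)*(n^2 - 4*n + 3) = (n - 3)*(n - 2)*(n - 1)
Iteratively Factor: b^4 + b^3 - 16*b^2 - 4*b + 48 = (b - 3)*(b^3 + 4*b^2 - 4*b - 16) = (b - 3)*(b + 4)*(b^2 - 4) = (b - 3)*(b - 2)*(b + 4)*(b + 2)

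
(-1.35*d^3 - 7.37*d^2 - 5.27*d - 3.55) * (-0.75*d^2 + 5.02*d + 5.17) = 1.0125*d^5 - 1.2495*d^4 - 40.0244*d^3 - 61.8958*d^2 - 45.0669*d - 18.3535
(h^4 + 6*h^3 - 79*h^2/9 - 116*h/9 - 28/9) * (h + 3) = h^5 + 9*h^4 + 83*h^3/9 - 353*h^2/9 - 376*h/9 - 28/3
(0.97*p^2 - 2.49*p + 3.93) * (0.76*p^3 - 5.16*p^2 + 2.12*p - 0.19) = 0.7372*p^5 - 6.8976*p^4 + 17.8916*p^3 - 25.7419*p^2 + 8.8047*p - 0.7467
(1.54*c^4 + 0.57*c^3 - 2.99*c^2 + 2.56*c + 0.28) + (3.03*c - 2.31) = 1.54*c^4 + 0.57*c^3 - 2.99*c^2 + 5.59*c - 2.03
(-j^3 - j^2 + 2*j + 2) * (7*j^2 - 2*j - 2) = -7*j^5 - 5*j^4 + 18*j^3 + 12*j^2 - 8*j - 4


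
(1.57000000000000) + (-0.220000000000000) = 1.35000000000000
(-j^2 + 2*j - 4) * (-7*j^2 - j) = 7*j^4 - 13*j^3 + 26*j^2 + 4*j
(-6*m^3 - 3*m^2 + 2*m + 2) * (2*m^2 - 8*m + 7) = -12*m^5 + 42*m^4 - 14*m^3 - 33*m^2 - 2*m + 14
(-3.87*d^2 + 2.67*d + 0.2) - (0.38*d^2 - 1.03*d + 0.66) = -4.25*d^2 + 3.7*d - 0.46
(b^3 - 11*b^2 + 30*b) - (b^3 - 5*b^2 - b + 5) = -6*b^2 + 31*b - 5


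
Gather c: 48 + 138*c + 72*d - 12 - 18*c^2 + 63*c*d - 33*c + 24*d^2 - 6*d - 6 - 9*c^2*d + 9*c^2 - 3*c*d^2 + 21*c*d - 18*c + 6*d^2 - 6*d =c^2*(-9*d - 9) + c*(-3*d^2 + 84*d + 87) + 30*d^2 + 60*d + 30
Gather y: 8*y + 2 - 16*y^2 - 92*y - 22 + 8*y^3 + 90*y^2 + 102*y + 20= 8*y^3 + 74*y^2 + 18*y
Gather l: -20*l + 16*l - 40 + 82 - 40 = 2 - 4*l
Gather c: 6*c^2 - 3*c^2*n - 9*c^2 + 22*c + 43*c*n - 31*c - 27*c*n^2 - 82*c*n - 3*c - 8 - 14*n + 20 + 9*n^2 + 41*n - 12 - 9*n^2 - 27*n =c^2*(-3*n - 3) + c*(-27*n^2 - 39*n - 12)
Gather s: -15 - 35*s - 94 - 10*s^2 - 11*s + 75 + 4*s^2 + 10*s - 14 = -6*s^2 - 36*s - 48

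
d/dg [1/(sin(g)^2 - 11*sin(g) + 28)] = (11 - 2*sin(g))*cos(g)/(sin(g)^2 - 11*sin(g) + 28)^2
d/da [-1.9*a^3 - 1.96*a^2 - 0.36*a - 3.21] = -5.7*a^2 - 3.92*a - 0.36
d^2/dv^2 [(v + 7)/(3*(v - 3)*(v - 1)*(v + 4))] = 2*(3*v^5 + 42*v^4 + 13*v^3 - 345*v^2 - 252*v + 1339)/(3*(v^9 - 39*v^7 + 36*v^6 + 507*v^5 - 936*v^4 - 1765*v^3 + 6084*v^2 - 5616*v + 1728))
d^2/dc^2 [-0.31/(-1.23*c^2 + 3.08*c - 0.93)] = (-0.937998*c^2 + 2.348808*c + 0.31*(2.46*c - 3.08)*(4.92*c - 6.16) - 0.709218)/(1.23*c^2 - 3.08*c + 0.93)^3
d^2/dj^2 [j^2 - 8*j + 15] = 2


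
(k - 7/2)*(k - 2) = k^2 - 11*k/2 + 7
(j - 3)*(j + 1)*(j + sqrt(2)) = j^3 - 2*j^2 + sqrt(2)*j^2 - 3*j - 2*sqrt(2)*j - 3*sqrt(2)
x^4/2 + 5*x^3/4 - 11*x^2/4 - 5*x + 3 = (x/2 + 1)*(x - 2)*(x - 1/2)*(x + 3)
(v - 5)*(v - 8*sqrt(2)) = v^2 - 8*sqrt(2)*v - 5*v + 40*sqrt(2)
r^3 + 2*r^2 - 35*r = r*(r - 5)*(r + 7)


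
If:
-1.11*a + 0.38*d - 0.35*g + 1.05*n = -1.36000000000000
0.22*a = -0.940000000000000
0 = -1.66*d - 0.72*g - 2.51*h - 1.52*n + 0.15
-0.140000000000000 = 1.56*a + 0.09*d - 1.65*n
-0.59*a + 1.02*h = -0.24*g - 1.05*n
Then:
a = -4.27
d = 0.81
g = 6.58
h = 0.01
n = -3.91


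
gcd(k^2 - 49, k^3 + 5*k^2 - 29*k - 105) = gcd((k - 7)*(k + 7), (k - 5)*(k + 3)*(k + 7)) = k + 7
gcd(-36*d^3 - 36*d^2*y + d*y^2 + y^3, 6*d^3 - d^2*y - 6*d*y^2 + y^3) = -6*d^2 - 5*d*y + y^2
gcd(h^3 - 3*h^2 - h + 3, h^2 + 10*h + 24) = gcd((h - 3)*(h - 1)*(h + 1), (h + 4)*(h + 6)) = 1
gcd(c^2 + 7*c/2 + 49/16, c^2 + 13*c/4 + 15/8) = 1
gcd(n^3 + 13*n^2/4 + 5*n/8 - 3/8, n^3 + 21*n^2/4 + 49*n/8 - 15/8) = n^2 + 11*n/4 - 3/4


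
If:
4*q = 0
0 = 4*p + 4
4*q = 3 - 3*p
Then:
No Solution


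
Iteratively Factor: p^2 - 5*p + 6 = (p - 2)*(p - 3)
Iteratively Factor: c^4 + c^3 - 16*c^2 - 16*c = (c + 4)*(c^3 - 3*c^2 - 4*c) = (c + 1)*(c + 4)*(c^2 - 4*c) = (c - 4)*(c + 1)*(c + 4)*(c)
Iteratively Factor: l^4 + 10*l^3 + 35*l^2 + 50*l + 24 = (l + 3)*(l^3 + 7*l^2 + 14*l + 8) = (l + 3)*(l + 4)*(l^2 + 3*l + 2) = (l + 2)*(l + 3)*(l + 4)*(l + 1)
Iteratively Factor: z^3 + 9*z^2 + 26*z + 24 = (z + 2)*(z^2 + 7*z + 12) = (z + 2)*(z + 3)*(z + 4)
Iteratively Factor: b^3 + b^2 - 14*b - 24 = (b + 2)*(b^2 - b - 12) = (b - 4)*(b + 2)*(b + 3)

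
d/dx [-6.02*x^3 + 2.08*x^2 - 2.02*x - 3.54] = -18.06*x^2 + 4.16*x - 2.02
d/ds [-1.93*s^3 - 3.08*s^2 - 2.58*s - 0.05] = -5.79*s^2 - 6.16*s - 2.58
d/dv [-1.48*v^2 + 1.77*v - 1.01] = 1.77 - 2.96*v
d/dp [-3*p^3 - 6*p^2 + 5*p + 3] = -9*p^2 - 12*p + 5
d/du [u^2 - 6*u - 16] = 2*u - 6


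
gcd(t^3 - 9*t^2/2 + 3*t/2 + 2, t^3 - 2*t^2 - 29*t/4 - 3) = t^2 - 7*t/2 - 2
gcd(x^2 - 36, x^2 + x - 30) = x + 6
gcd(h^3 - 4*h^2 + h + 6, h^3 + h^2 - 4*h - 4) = h^2 - h - 2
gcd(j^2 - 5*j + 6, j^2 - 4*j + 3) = j - 3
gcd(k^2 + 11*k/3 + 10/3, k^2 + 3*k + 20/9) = k + 5/3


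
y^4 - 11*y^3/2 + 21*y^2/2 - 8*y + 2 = (y - 2)^2*(y - 1)*(y - 1/2)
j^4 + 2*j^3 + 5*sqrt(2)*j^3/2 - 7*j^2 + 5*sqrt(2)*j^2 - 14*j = j*(j + 2)*(j - sqrt(2))*(j + 7*sqrt(2)/2)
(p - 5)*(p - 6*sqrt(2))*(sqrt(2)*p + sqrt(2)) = sqrt(2)*p^3 - 12*p^2 - 4*sqrt(2)*p^2 - 5*sqrt(2)*p + 48*p + 60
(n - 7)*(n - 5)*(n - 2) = n^3 - 14*n^2 + 59*n - 70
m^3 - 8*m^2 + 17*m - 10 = (m - 5)*(m - 2)*(m - 1)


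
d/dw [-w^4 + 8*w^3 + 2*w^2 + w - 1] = -4*w^3 + 24*w^2 + 4*w + 1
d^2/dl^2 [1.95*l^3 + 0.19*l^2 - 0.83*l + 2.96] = 11.7*l + 0.38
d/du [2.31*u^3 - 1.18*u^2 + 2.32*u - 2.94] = 6.93*u^2 - 2.36*u + 2.32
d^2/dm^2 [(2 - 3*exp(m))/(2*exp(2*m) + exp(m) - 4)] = (-12*exp(4*m) + 38*exp(3*m) - 132*exp(2*m) + 54*exp(m) - 40)*exp(m)/(8*exp(6*m) + 12*exp(5*m) - 42*exp(4*m) - 47*exp(3*m) + 84*exp(2*m) + 48*exp(m) - 64)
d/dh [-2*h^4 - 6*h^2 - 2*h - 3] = -8*h^3 - 12*h - 2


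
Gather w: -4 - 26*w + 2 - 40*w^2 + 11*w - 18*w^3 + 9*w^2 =-18*w^3 - 31*w^2 - 15*w - 2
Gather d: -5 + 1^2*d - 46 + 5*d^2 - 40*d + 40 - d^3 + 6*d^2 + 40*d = -d^3 + 11*d^2 + d - 11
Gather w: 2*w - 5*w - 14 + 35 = 21 - 3*w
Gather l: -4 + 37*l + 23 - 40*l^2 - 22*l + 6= -40*l^2 + 15*l + 25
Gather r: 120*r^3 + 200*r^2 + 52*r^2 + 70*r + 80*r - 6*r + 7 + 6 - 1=120*r^3 + 252*r^2 + 144*r + 12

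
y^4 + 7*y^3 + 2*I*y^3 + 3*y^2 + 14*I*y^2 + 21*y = y*(y + 7)*(y - I)*(y + 3*I)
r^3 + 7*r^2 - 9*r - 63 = (r - 3)*(r + 3)*(r + 7)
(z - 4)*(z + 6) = z^2 + 2*z - 24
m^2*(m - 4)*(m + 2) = m^4 - 2*m^3 - 8*m^2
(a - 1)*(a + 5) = a^2 + 4*a - 5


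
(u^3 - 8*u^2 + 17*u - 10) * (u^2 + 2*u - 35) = u^5 - 6*u^4 - 34*u^3 + 304*u^2 - 615*u + 350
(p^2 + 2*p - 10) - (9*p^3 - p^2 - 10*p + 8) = -9*p^3 + 2*p^2 + 12*p - 18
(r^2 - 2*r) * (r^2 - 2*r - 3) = r^4 - 4*r^3 + r^2 + 6*r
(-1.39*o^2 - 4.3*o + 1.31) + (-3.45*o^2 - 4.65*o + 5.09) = -4.84*o^2 - 8.95*o + 6.4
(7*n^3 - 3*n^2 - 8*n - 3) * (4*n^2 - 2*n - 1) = 28*n^5 - 26*n^4 - 33*n^3 + 7*n^2 + 14*n + 3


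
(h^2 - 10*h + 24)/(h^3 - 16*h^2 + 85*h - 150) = (h - 4)/(h^2 - 10*h + 25)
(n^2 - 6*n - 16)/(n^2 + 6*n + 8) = (n - 8)/(n + 4)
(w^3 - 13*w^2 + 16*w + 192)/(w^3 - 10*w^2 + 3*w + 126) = (w^2 - 16*w + 64)/(w^2 - 13*w + 42)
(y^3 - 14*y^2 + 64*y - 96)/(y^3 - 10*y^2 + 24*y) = (y - 4)/y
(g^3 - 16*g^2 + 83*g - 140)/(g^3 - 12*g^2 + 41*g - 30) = (g^2 - 11*g + 28)/(g^2 - 7*g + 6)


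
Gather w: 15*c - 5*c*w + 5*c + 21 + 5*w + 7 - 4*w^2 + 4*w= 20*c - 4*w^2 + w*(9 - 5*c) + 28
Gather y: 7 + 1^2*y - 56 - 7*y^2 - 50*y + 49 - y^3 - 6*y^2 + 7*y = -y^3 - 13*y^2 - 42*y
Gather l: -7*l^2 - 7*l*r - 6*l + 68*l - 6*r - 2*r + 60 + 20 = -7*l^2 + l*(62 - 7*r) - 8*r + 80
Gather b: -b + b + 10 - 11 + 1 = 0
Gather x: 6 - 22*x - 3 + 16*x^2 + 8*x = 16*x^2 - 14*x + 3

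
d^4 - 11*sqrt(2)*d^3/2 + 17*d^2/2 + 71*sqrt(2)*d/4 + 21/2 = (d - 7*sqrt(2)/2)*(d - 3*sqrt(2))*(sqrt(2)*d/2 + 1/2)*(sqrt(2)*d + 1)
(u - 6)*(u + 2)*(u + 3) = u^3 - u^2 - 24*u - 36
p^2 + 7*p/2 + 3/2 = (p + 1/2)*(p + 3)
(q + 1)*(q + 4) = q^2 + 5*q + 4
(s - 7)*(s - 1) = s^2 - 8*s + 7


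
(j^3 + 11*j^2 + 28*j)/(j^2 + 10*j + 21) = j*(j + 4)/(j + 3)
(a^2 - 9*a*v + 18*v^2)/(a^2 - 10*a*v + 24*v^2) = (-a + 3*v)/(-a + 4*v)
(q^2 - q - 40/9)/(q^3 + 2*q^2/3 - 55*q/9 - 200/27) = 3/(3*q + 5)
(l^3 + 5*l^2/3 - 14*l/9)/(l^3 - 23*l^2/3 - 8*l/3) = (-9*l^2 - 15*l + 14)/(3*(-3*l^2 + 23*l + 8))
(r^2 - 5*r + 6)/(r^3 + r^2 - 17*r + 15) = (r - 2)/(r^2 + 4*r - 5)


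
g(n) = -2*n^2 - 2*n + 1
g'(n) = -4*n - 2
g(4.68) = -52.16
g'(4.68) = -20.72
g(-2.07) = -3.43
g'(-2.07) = 6.28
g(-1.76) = -1.68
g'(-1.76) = 5.04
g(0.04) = 0.92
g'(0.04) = -2.16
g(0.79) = -1.83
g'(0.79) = -5.16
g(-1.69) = -1.33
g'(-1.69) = 4.76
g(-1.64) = -1.10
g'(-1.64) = 4.56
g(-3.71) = -19.11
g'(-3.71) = 12.84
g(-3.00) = -11.00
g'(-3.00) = 10.00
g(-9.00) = -143.00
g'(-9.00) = 34.00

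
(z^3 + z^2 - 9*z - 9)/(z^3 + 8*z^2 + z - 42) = (z^2 - 2*z - 3)/(z^2 + 5*z - 14)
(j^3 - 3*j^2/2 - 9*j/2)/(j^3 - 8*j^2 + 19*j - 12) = j*(2*j + 3)/(2*(j^2 - 5*j + 4))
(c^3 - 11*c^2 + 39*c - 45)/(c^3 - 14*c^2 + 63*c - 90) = (c - 3)/(c - 6)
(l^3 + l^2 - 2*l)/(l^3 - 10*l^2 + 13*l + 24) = l*(l^2 + l - 2)/(l^3 - 10*l^2 + 13*l + 24)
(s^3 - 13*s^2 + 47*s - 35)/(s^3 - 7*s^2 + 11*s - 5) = (s - 7)/(s - 1)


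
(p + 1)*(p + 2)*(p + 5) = p^3 + 8*p^2 + 17*p + 10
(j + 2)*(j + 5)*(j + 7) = j^3 + 14*j^2 + 59*j + 70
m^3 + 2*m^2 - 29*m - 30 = (m - 5)*(m + 1)*(m + 6)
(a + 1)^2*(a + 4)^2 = a^4 + 10*a^3 + 33*a^2 + 40*a + 16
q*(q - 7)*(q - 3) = q^3 - 10*q^2 + 21*q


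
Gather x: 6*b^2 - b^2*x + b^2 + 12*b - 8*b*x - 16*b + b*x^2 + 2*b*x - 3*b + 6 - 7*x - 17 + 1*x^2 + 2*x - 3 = 7*b^2 - 7*b + x^2*(b + 1) + x*(-b^2 - 6*b - 5) - 14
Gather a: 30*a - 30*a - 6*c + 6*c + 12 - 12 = 0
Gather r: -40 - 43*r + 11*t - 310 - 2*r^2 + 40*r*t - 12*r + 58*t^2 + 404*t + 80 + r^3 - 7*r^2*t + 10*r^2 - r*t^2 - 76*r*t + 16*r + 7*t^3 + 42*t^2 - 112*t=r^3 + r^2*(8 - 7*t) + r*(-t^2 - 36*t - 39) + 7*t^3 + 100*t^2 + 303*t - 270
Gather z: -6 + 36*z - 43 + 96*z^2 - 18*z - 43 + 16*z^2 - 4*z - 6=112*z^2 + 14*z - 98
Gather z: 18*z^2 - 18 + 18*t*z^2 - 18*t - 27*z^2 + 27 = -18*t + z^2*(18*t - 9) + 9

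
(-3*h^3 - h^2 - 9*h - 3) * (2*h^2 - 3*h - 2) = -6*h^5 + 7*h^4 - 9*h^3 + 23*h^2 + 27*h + 6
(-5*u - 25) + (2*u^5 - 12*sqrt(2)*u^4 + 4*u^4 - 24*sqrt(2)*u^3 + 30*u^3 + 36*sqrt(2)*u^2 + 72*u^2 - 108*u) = 2*u^5 - 12*sqrt(2)*u^4 + 4*u^4 - 24*sqrt(2)*u^3 + 30*u^3 + 36*sqrt(2)*u^2 + 72*u^2 - 113*u - 25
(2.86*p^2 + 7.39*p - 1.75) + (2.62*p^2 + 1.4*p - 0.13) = 5.48*p^2 + 8.79*p - 1.88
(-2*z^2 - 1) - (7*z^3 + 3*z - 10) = -7*z^3 - 2*z^2 - 3*z + 9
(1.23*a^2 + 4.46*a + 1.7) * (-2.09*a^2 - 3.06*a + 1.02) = -2.5707*a^4 - 13.0852*a^3 - 15.946*a^2 - 0.6528*a + 1.734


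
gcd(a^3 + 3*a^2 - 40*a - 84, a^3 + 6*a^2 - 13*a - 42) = a^2 + 9*a + 14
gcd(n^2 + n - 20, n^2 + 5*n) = n + 5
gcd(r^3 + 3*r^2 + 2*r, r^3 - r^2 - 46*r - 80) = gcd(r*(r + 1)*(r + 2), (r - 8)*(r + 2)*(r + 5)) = r + 2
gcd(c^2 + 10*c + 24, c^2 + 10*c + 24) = c^2 + 10*c + 24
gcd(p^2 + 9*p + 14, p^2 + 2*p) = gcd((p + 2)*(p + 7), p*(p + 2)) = p + 2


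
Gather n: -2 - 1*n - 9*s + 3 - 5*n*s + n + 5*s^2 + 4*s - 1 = -5*n*s + 5*s^2 - 5*s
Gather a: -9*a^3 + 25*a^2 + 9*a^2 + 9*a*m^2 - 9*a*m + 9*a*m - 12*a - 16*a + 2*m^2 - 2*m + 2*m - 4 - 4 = -9*a^3 + 34*a^2 + a*(9*m^2 - 28) + 2*m^2 - 8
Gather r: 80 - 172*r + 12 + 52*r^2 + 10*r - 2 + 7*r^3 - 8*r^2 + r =7*r^3 + 44*r^2 - 161*r + 90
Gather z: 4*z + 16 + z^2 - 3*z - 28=z^2 + z - 12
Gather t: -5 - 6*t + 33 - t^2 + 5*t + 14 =-t^2 - t + 42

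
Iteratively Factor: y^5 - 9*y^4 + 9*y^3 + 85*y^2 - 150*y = (y - 5)*(y^4 - 4*y^3 - 11*y^2 + 30*y) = (y - 5)*(y + 3)*(y^3 - 7*y^2 + 10*y) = y*(y - 5)*(y + 3)*(y^2 - 7*y + 10) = y*(y - 5)*(y - 2)*(y + 3)*(y - 5)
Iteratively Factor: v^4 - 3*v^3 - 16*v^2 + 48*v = (v + 4)*(v^3 - 7*v^2 + 12*v) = (v - 4)*(v + 4)*(v^2 - 3*v) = v*(v - 4)*(v + 4)*(v - 3)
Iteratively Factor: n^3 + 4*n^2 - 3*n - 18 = (n + 3)*(n^2 + n - 6) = (n + 3)^2*(n - 2)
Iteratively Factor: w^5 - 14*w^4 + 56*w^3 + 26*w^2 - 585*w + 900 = (w - 4)*(w^4 - 10*w^3 + 16*w^2 + 90*w - 225) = (w - 5)*(w - 4)*(w^3 - 5*w^2 - 9*w + 45) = (w - 5)*(w - 4)*(w + 3)*(w^2 - 8*w + 15) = (w - 5)^2*(w - 4)*(w + 3)*(w - 3)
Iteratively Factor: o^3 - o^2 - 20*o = (o)*(o^2 - o - 20) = o*(o + 4)*(o - 5)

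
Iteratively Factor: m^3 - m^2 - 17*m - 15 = (m + 1)*(m^2 - 2*m - 15) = (m - 5)*(m + 1)*(m + 3)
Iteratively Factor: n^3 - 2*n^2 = (n - 2)*(n^2) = n*(n - 2)*(n)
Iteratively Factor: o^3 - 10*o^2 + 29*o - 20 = (o - 4)*(o^2 - 6*o + 5) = (o - 4)*(o - 1)*(o - 5)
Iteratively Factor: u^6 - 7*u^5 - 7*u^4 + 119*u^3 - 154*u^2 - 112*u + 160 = (u - 2)*(u^5 - 5*u^4 - 17*u^3 + 85*u^2 + 16*u - 80) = (u - 2)*(u + 4)*(u^4 - 9*u^3 + 19*u^2 + 9*u - 20) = (u - 2)*(u + 1)*(u + 4)*(u^3 - 10*u^2 + 29*u - 20) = (u - 5)*(u - 2)*(u + 1)*(u + 4)*(u^2 - 5*u + 4) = (u - 5)*(u - 4)*(u - 2)*(u + 1)*(u + 4)*(u - 1)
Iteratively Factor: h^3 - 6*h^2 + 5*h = (h - 5)*(h^2 - h) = h*(h - 5)*(h - 1)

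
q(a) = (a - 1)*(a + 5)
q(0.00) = -5.00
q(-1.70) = -8.91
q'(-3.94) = -3.88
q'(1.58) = 7.16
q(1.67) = 4.47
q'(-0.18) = 3.64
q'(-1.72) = 0.56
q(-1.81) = -8.96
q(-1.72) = -8.92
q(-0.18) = -5.69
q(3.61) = 22.47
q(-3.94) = -5.24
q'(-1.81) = 0.38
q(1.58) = 3.82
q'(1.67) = 7.34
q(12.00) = 187.00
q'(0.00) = 4.00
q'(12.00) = 28.00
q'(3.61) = 11.22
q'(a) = 2*a + 4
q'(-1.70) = 0.60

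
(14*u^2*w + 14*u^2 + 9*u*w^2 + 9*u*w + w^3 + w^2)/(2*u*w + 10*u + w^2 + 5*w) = (7*u*w + 7*u + w^2 + w)/(w + 5)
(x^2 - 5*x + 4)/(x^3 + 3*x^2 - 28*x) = (x - 1)/(x*(x + 7))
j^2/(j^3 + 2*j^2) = 1/(j + 2)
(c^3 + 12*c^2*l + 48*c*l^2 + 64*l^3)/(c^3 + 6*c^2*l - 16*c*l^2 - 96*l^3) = (c^2 + 8*c*l + 16*l^2)/(c^2 + 2*c*l - 24*l^2)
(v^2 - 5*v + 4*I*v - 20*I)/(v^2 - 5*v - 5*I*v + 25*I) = (v + 4*I)/(v - 5*I)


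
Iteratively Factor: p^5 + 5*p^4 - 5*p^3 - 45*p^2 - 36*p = (p + 1)*(p^4 + 4*p^3 - 9*p^2 - 36*p) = (p - 3)*(p + 1)*(p^3 + 7*p^2 + 12*p) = p*(p - 3)*(p + 1)*(p^2 + 7*p + 12) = p*(p - 3)*(p + 1)*(p + 4)*(p + 3)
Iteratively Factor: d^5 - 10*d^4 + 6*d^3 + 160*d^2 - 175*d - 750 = (d - 5)*(d^4 - 5*d^3 - 19*d^2 + 65*d + 150) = (d - 5)*(d + 3)*(d^3 - 8*d^2 + 5*d + 50) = (d - 5)^2*(d + 3)*(d^2 - 3*d - 10) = (d - 5)^3*(d + 3)*(d + 2)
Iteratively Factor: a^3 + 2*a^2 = (a)*(a^2 + 2*a) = a^2*(a + 2)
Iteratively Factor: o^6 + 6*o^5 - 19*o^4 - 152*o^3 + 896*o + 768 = (o - 3)*(o^5 + 9*o^4 + 8*o^3 - 128*o^2 - 384*o - 256) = (o - 3)*(o + 4)*(o^4 + 5*o^3 - 12*o^2 - 80*o - 64) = (o - 3)*(o + 4)^2*(o^3 + o^2 - 16*o - 16) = (o - 4)*(o - 3)*(o + 4)^2*(o^2 + 5*o + 4) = (o - 4)*(o - 3)*(o + 4)^3*(o + 1)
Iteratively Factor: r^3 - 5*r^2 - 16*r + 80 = (r - 4)*(r^2 - r - 20) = (r - 4)*(r + 4)*(r - 5)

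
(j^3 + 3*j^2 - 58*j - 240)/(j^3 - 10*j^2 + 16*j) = (j^2 + 11*j + 30)/(j*(j - 2))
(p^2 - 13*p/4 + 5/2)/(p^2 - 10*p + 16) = (p - 5/4)/(p - 8)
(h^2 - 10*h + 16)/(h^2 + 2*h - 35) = (h^2 - 10*h + 16)/(h^2 + 2*h - 35)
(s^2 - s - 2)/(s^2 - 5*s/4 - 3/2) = 4*(s + 1)/(4*s + 3)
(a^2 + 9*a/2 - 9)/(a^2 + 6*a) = (a - 3/2)/a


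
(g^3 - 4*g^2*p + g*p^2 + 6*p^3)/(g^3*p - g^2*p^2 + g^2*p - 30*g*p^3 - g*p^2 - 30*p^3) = (-g^3 + 4*g^2*p - g*p^2 - 6*p^3)/(p*(-g^3 + g^2*p - g^2 + 30*g*p^2 + g*p + 30*p^2))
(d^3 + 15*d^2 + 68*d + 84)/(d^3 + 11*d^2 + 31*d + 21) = (d^2 + 8*d + 12)/(d^2 + 4*d + 3)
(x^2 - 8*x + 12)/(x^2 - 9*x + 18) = (x - 2)/(x - 3)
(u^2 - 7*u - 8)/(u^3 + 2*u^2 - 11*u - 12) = (u - 8)/(u^2 + u - 12)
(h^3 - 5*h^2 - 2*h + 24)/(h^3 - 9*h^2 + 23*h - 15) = (h^2 - 2*h - 8)/(h^2 - 6*h + 5)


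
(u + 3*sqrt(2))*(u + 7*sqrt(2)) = u^2 + 10*sqrt(2)*u + 42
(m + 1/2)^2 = m^2 + m + 1/4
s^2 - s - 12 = (s - 4)*(s + 3)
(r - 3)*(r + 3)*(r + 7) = r^3 + 7*r^2 - 9*r - 63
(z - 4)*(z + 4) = z^2 - 16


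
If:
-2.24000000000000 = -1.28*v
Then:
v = 1.75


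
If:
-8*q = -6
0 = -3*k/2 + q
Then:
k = 1/2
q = 3/4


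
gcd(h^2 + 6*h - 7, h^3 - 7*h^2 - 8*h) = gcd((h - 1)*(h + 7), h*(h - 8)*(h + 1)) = 1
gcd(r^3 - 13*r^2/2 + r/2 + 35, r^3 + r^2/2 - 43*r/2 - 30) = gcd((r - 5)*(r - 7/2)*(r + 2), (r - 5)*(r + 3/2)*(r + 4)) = r - 5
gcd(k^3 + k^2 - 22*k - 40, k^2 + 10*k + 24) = k + 4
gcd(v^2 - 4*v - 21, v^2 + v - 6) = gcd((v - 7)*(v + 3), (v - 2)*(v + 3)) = v + 3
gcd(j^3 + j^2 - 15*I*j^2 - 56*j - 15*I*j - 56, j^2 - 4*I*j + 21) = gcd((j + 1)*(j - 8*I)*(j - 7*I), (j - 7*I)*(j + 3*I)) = j - 7*I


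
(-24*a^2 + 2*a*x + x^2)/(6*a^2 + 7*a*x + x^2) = (-4*a + x)/(a + x)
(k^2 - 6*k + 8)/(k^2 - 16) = (k - 2)/(k + 4)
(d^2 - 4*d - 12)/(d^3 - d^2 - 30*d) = (d + 2)/(d*(d + 5))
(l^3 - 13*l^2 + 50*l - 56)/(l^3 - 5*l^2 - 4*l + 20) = (l^2 - 11*l + 28)/(l^2 - 3*l - 10)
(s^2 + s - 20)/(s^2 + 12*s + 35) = (s - 4)/(s + 7)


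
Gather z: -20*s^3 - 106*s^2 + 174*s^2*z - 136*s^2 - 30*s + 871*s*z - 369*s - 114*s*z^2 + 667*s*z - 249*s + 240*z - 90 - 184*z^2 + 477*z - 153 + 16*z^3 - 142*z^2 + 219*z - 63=-20*s^3 - 242*s^2 - 648*s + 16*z^3 + z^2*(-114*s - 326) + z*(174*s^2 + 1538*s + 936) - 306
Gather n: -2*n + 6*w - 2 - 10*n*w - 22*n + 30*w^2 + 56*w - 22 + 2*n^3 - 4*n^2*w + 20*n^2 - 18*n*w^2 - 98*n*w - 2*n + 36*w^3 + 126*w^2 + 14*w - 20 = 2*n^3 + n^2*(20 - 4*w) + n*(-18*w^2 - 108*w - 26) + 36*w^3 + 156*w^2 + 76*w - 44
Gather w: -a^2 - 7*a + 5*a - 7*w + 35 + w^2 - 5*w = -a^2 - 2*a + w^2 - 12*w + 35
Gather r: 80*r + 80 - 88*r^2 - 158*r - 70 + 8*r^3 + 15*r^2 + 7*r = 8*r^3 - 73*r^2 - 71*r + 10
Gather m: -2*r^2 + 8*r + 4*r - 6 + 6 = -2*r^2 + 12*r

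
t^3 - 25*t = t*(t - 5)*(t + 5)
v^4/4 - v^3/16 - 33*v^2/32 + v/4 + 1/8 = (v/4 + 1/2)*(v - 2)*(v - 1/2)*(v + 1/4)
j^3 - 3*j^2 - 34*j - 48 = (j - 8)*(j + 2)*(j + 3)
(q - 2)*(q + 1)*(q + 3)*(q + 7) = q^4 + 9*q^3 + 9*q^2 - 41*q - 42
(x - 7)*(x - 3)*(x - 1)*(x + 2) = x^4 - 9*x^3 + 9*x^2 + 41*x - 42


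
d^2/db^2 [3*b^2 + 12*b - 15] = 6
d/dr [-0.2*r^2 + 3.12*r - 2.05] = 3.12 - 0.4*r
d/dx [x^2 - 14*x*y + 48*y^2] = 2*x - 14*y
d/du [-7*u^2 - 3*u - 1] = -14*u - 3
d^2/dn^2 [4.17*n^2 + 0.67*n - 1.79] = 8.34000000000000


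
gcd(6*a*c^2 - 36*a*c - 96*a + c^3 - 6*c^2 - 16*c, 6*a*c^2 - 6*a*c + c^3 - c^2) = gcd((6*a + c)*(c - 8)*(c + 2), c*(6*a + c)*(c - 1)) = 6*a + c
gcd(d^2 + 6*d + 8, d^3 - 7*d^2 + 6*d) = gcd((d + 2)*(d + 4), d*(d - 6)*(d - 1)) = 1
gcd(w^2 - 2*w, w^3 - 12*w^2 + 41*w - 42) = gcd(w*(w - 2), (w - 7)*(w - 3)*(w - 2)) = w - 2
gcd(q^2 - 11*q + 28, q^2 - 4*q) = q - 4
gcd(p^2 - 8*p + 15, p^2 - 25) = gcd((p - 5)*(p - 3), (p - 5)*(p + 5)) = p - 5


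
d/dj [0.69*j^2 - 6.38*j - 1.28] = 1.38*j - 6.38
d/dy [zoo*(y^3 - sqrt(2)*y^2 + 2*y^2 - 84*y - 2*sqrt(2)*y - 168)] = nan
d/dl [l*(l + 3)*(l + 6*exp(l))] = 6*l^2*exp(l) + 3*l^2 + 30*l*exp(l) + 6*l + 18*exp(l)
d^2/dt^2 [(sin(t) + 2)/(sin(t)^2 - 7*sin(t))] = (-sin(t)^2 - 15*sin(t) + 44 - 86/sin(t) - 84/sin(t)^2 + 196/sin(t)^3)/(sin(t) - 7)^3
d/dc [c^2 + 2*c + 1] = 2*c + 2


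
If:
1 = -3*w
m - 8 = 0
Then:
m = 8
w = -1/3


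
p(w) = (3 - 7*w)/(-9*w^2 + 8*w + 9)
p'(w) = (3 - 7*w)*(18*w - 8)/(-9*w^2 + 8*w + 9)^2 - 7/(-9*w^2 + 8*w + 9)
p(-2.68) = -0.28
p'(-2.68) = -0.12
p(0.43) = -0.00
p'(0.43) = -0.65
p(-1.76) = -0.46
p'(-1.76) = -0.35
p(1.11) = -0.70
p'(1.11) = -2.27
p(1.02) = -0.53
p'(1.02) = -1.60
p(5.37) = 0.17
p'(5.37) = -0.04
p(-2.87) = -0.26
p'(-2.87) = -0.10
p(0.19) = 0.16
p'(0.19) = -0.76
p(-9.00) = -0.08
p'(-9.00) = -0.00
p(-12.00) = -0.06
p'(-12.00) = -0.00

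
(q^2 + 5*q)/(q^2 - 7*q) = (q + 5)/(q - 7)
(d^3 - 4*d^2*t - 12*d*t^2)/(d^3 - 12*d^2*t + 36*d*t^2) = (-d - 2*t)/(-d + 6*t)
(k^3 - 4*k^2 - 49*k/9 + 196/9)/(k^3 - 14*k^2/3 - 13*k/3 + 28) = (k - 7/3)/(k - 3)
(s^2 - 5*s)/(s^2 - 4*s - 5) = s/(s + 1)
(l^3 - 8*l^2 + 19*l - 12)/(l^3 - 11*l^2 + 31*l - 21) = (l - 4)/(l - 7)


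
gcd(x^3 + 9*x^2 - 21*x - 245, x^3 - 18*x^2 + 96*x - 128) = 1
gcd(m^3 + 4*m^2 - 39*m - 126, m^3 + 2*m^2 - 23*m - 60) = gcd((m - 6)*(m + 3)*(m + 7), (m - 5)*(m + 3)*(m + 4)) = m + 3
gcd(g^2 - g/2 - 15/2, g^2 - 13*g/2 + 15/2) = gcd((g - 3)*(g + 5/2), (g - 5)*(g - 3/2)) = 1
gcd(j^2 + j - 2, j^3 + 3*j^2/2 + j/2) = 1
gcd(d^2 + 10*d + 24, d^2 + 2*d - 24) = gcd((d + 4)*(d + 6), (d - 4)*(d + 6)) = d + 6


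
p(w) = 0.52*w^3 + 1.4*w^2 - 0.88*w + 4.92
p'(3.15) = 23.42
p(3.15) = 32.29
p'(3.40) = 26.67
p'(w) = 1.56*w^2 + 2.8*w - 0.88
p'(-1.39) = -1.76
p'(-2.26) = 0.76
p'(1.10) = 4.09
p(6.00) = 162.36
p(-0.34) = 5.36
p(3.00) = 28.92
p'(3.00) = 21.56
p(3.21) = 33.72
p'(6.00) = 72.08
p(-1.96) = 8.11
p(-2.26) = 8.06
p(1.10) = 6.34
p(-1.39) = 7.45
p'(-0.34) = -1.65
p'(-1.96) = -0.38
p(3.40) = 38.55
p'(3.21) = 24.18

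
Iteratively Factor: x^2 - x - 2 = (x - 2)*(x + 1)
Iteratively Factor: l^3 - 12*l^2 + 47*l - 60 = (l - 3)*(l^2 - 9*l + 20) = (l - 5)*(l - 3)*(l - 4)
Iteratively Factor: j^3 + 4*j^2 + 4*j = (j + 2)*(j^2 + 2*j) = (j + 2)^2*(j)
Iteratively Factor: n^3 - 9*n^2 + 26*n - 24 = (n - 3)*(n^2 - 6*n + 8) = (n - 4)*(n - 3)*(n - 2)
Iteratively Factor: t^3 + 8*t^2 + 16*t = (t + 4)*(t^2 + 4*t) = t*(t + 4)*(t + 4)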